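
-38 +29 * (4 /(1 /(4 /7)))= 198 /7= 28.29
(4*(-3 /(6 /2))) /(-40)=1 /10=0.10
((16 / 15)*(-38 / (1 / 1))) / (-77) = 608 / 1155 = 0.53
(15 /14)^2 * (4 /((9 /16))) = 400 /49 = 8.16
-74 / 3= -24.67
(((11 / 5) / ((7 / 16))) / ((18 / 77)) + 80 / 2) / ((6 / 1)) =1384 / 135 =10.25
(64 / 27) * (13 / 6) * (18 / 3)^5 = 39936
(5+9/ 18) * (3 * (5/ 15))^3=11/ 2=5.50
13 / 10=1.30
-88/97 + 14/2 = 591/97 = 6.09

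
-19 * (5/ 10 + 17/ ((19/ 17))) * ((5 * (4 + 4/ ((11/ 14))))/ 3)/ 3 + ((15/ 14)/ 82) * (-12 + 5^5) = -55572065/ 37884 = -1466.90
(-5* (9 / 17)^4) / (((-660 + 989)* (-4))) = 32805 / 109913636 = 0.00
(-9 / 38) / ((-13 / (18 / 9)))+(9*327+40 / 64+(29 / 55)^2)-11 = 17531352291 / 5977400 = 2932.94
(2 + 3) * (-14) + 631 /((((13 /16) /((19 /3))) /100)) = 19179670 /39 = 491786.41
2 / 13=0.15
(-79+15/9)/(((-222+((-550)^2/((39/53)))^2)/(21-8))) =-764556/128520527956169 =-0.00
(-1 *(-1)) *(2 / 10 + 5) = 26 / 5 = 5.20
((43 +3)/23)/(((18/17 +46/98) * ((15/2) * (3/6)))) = 6664/19095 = 0.35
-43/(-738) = 43/738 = 0.06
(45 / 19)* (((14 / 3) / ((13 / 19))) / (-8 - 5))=-210 / 169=-1.24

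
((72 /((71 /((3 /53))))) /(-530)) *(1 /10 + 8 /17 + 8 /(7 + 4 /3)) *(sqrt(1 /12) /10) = -11709 *sqrt(3) /4238078750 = -0.00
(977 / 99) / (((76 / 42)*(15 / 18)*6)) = 6839 / 6270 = 1.09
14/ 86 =0.16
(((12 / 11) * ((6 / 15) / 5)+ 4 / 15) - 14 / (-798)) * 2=3882 / 5225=0.74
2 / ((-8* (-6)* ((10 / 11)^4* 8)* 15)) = 14641 / 28800000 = 0.00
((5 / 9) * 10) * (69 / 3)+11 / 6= 2333 / 18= 129.61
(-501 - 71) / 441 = -572 / 441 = -1.30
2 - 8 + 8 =2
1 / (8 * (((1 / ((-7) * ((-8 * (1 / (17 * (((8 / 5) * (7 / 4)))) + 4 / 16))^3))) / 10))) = 21466890 / 240737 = 89.17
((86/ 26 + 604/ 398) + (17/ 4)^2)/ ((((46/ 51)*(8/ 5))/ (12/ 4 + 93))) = 724738815/ 476008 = 1522.53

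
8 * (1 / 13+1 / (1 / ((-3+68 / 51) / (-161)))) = 4384 / 6279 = 0.70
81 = 81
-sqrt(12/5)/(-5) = 2 * sqrt(15)/25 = 0.31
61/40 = 1.52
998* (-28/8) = -3493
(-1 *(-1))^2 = 1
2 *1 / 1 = 2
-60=-60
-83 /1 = -83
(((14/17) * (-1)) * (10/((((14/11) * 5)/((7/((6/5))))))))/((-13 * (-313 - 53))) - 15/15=-243043/242658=-1.00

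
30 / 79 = 0.38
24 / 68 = 6 / 17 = 0.35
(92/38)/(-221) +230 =965724/4199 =229.99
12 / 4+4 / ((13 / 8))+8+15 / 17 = 3170 / 221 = 14.34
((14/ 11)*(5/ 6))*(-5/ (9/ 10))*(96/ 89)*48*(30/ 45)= -1792000/ 8811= -203.38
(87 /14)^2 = 7569 /196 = 38.62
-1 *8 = -8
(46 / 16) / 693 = 23 / 5544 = 0.00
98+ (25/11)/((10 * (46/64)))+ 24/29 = 727418/7337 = 99.14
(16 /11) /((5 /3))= 48 /55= 0.87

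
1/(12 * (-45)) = -1/540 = -0.00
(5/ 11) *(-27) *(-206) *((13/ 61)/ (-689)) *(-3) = 83430/ 35563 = 2.35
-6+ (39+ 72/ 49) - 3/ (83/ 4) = 139599/ 4067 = 34.32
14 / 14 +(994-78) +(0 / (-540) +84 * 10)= 1757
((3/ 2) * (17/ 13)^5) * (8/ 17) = 2.70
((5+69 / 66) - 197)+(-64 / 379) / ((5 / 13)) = -7979199 / 41690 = -191.39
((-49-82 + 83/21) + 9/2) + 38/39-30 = -82759/546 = -151.57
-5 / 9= -0.56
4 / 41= 0.10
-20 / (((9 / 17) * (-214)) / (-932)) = -158440 / 963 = -164.53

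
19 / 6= 3.17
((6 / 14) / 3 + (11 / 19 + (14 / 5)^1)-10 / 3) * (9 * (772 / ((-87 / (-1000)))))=58054400 / 3857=15051.70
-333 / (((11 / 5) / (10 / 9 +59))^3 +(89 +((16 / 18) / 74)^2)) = -730860530555197125 / 195335521031320436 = -3.74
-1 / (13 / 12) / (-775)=12 / 10075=0.00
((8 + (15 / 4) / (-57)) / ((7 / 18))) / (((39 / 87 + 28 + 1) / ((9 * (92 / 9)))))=3619809 / 56791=63.74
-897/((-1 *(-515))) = -897/515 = -1.74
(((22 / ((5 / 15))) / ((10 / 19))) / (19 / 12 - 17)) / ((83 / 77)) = -579348 / 76775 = -7.55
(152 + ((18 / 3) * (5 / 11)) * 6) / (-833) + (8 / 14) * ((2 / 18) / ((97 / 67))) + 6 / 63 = -504146 / 7999299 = -0.06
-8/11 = -0.73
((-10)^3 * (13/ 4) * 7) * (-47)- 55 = 1069195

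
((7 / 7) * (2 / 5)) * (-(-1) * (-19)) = -7.60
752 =752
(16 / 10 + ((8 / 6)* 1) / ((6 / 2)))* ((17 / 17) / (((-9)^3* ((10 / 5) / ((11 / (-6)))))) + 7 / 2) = 704467 / 98415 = 7.16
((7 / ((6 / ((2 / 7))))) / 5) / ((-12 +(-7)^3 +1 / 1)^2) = 1 / 1879740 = 0.00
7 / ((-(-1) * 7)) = 1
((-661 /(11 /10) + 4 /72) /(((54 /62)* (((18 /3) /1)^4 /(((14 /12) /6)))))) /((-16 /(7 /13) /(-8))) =-180713911 /6484997376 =-0.03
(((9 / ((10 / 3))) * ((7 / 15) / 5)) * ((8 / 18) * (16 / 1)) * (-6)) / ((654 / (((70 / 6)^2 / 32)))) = -343 / 4905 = -0.07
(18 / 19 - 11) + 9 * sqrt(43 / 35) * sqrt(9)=-191 / 19 + 27 * sqrt(1505) / 35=19.87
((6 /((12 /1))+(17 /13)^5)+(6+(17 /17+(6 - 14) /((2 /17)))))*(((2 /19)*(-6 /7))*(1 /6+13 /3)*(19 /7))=1136341953 /18193357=62.46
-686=-686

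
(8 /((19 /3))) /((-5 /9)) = -216 /95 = -2.27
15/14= 1.07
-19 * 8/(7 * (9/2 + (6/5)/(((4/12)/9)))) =-1520/2583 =-0.59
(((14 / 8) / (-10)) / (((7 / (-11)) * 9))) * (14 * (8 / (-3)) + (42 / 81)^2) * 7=-104027 / 13122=-7.93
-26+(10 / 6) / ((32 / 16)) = -151 / 6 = -25.17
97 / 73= 1.33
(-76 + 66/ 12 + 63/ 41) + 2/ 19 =-107281/ 1558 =-68.86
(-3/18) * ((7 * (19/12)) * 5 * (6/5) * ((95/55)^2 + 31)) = -136724/363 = -376.65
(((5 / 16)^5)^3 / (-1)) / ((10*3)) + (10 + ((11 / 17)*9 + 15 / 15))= 1978413301801589645191 / 117597993469898391552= 16.82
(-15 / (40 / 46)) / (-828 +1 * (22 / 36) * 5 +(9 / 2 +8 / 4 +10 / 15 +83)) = 621 / 26452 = 0.02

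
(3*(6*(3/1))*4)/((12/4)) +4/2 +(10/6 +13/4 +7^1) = 1031/12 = 85.92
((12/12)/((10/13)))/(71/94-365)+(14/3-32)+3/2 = -8846297/342390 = -25.84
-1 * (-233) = 233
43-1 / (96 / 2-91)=1850 / 43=43.02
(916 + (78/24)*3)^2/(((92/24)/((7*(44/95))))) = 137718273/190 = 724833.02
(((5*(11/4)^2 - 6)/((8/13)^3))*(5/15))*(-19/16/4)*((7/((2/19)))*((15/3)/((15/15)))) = -14129379355/3145728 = -4491.61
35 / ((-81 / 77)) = -2695 / 81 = -33.27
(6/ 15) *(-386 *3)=-2316/ 5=-463.20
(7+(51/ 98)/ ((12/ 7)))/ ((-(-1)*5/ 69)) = 28221/ 280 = 100.79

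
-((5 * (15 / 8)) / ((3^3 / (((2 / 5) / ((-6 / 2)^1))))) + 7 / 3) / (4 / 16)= -247 / 27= -9.15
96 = 96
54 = 54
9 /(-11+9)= -9 /2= -4.50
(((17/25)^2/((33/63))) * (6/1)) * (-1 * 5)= -36414/1375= -26.48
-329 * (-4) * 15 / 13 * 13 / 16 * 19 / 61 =93765 / 244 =384.28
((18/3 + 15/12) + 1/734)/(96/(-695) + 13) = 0.56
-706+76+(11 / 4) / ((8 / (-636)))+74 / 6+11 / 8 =-10019 / 12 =-834.92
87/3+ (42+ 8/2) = 75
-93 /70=-1.33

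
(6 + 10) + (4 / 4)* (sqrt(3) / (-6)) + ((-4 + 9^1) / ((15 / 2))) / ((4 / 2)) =49 / 3- sqrt(3) / 6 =16.04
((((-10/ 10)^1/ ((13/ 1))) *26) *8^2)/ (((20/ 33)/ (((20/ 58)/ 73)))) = -2112/ 2117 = -1.00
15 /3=5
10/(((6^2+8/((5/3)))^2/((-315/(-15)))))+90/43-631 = -628.78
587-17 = 570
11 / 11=1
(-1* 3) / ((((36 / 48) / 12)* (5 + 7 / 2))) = -96 / 17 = -5.65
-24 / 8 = -3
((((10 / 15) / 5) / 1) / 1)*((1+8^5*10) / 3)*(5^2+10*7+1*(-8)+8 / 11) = 14053874 / 11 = 1277624.91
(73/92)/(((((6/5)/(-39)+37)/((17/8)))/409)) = 32991985/1768608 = 18.65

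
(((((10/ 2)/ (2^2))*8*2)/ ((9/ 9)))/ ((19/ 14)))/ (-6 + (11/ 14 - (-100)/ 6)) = 11760/ 9139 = 1.29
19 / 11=1.73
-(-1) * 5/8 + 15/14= 95/56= 1.70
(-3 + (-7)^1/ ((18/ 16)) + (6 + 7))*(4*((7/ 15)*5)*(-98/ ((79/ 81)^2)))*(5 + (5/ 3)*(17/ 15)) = -156177504/ 6241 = -25024.44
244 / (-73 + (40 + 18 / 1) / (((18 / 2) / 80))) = 2196 / 3983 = 0.55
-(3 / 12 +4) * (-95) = 1615 / 4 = 403.75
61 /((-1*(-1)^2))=-61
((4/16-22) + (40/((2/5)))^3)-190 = 3999153/4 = 999788.25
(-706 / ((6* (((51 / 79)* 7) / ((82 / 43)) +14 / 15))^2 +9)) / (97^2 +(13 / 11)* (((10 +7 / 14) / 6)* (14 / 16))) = -6517923654880 / 34906210162942277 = -0.00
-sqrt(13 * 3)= -sqrt(39)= -6.24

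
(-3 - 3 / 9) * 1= -10 / 3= -3.33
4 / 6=2 / 3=0.67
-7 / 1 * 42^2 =-12348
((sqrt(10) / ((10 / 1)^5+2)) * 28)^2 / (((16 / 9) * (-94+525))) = 5 / 4886816782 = 0.00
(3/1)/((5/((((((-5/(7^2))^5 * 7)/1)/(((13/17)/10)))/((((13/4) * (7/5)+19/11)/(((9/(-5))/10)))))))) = 12622500/724468306471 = 0.00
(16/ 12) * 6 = 8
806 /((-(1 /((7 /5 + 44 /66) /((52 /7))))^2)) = -1459759 /23400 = -62.38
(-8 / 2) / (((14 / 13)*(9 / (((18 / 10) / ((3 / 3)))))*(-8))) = 13 / 140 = 0.09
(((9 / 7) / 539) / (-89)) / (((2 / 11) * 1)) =-9 / 61054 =-0.00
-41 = -41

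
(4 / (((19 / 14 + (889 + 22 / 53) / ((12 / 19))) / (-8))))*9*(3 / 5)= -142464 / 1162135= -0.12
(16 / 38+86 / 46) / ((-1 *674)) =-1001 / 294538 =-0.00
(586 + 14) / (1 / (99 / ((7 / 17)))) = 1009800 / 7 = 144257.14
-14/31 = -0.45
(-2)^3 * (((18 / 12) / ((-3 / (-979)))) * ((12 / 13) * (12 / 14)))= -281952 / 91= -3098.37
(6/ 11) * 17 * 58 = 5916/ 11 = 537.82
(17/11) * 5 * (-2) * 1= -170/11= -15.45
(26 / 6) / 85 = 13 / 255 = 0.05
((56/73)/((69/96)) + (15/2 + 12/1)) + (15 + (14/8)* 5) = 297635/6716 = 44.32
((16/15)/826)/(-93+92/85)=-136/9680307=-0.00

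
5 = 5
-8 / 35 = -0.23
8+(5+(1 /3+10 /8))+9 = 283 /12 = 23.58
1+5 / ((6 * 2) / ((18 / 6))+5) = 14 / 9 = 1.56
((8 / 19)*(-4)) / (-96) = 1 / 57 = 0.02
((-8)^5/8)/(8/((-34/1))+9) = -69632/149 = -467.33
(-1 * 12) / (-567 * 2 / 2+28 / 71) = 852 / 40229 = 0.02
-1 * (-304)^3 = 28094464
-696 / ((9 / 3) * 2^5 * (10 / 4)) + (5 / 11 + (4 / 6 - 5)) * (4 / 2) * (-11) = 2473 / 30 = 82.43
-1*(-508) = 508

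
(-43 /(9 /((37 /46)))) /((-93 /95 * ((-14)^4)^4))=151145 /83855559412336407478272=0.00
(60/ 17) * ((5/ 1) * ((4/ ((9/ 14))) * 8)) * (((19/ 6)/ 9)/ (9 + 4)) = 425600/ 17901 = 23.78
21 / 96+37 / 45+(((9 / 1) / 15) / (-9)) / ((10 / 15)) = 271 / 288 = 0.94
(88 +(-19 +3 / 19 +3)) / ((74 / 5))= 6855 / 1406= 4.88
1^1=1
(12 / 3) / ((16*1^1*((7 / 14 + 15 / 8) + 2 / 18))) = 0.10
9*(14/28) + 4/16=19/4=4.75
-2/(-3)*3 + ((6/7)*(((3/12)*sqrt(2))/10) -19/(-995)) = 3*sqrt(2)/140 + 2009/995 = 2.05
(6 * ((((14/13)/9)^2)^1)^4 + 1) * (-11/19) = -0.58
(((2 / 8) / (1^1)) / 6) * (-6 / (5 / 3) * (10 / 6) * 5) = -5 / 4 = -1.25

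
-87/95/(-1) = 87/95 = 0.92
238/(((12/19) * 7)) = 323/6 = 53.83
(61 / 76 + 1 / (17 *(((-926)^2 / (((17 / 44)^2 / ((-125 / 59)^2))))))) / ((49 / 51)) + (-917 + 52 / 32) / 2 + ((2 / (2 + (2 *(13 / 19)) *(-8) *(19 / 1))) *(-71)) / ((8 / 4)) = -1135486892549246908661 / 2487334868557000000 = -456.51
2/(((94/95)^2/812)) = 3664150/2209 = 1658.74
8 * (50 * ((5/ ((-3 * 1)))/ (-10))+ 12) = 488/ 3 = 162.67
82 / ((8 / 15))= 615 / 4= 153.75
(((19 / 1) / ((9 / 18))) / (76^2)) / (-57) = -1 / 8664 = -0.00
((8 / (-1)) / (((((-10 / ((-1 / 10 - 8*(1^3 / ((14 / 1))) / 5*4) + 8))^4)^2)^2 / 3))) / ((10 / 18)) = -795732941010596941534003061038428668590880667 / 2077058160600062500000000000000000000000000000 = -0.38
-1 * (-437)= 437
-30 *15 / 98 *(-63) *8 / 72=225 / 7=32.14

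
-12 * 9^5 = -708588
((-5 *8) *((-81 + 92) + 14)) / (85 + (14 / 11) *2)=-11000 / 963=-11.42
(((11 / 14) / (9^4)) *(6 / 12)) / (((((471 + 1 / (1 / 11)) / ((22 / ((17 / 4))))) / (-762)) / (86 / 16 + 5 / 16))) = -199771 / 71681112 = -0.00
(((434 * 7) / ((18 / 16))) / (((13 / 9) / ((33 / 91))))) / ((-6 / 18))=-343728 / 169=-2033.89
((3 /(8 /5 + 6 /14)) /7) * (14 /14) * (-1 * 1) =-15 /71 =-0.21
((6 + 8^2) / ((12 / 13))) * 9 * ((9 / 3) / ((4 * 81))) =455 / 72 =6.32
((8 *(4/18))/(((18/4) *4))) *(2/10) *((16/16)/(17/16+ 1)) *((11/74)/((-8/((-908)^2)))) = -6595712/44955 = -146.72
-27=-27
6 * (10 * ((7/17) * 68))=1680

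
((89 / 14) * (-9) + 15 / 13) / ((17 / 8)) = -26.38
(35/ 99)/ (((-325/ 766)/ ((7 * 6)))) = -35.00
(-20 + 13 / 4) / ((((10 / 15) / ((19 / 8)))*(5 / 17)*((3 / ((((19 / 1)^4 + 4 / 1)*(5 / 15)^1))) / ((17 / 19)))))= -2628628.10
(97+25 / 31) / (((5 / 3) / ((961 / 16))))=35247 / 10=3524.70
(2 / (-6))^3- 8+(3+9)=107 / 27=3.96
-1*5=-5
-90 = -90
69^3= 328509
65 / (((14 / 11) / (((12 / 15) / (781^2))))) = 26 / 388157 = 0.00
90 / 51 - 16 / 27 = 538 / 459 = 1.17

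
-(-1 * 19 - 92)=111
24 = 24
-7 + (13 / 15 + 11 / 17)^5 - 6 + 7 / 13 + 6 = 20829508236788 / 14016650821875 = 1.49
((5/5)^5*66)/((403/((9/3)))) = 198/403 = 0.49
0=0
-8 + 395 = 387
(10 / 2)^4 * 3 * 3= 5625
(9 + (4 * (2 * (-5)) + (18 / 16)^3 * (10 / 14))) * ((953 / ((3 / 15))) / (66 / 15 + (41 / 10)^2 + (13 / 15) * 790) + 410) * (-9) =42675782082615 / 379479296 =112458.79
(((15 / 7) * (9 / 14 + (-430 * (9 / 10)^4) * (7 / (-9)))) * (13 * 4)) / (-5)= -60079617 / 12250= -4904.46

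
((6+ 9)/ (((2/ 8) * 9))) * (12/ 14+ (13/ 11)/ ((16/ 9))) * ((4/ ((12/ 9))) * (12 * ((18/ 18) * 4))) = 112500/ 77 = 1461.04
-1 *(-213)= 213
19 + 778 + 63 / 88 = 797.72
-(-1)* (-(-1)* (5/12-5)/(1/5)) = -22.92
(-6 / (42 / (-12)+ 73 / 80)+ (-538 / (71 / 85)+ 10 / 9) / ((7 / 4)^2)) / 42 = -74763280 / 15123213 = -4.94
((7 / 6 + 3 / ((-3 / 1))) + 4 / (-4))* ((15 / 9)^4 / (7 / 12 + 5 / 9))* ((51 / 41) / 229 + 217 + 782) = -5640.27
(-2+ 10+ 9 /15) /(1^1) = 43 /5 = 8.60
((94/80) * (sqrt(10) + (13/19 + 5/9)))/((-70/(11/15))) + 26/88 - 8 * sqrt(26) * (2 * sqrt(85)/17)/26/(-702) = -517 * sqrt(10)/42000 + 4 * sqrt(2210)/77571 + 1383491/4937625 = 0.24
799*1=799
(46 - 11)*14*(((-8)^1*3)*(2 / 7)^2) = -960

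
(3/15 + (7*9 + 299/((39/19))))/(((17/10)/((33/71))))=68926/1207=57.11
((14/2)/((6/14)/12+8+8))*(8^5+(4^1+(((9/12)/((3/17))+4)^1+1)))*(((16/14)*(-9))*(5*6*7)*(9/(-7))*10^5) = 1784349000000000/449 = 3974051224944.32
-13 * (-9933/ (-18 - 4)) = -11739/ 2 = -5869.50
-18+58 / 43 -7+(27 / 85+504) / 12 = 268647 / 14620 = 18.38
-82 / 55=-1.49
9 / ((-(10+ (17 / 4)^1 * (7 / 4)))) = -16 / 31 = -0.52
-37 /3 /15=-37 /45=-0.82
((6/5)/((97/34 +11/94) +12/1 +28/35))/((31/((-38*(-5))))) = 910860/1953031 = 0.47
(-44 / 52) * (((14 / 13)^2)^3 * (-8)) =662599168 / 62748517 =10.56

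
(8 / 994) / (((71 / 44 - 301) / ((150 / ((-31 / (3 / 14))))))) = 13200 / 473564959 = 0.00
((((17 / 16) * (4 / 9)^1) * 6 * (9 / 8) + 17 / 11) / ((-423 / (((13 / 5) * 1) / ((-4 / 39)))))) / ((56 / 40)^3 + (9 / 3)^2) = 3519425 / 145719552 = 0.02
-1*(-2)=2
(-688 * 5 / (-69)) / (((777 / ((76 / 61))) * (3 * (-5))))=-52288 / 9811179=-0.01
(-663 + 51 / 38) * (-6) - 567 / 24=599841 / 152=3946.32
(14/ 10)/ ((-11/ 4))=-28/ 55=-0.51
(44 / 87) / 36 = 11 / 783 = 0.01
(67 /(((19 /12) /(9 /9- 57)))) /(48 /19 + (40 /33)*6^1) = -15477 /64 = -241.83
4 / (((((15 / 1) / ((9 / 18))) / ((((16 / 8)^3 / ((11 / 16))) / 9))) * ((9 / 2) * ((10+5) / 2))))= 0.01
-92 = -92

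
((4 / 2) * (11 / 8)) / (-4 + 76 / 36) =-99 / 68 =-1.46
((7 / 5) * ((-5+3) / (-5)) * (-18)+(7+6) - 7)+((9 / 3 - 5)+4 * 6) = 17.92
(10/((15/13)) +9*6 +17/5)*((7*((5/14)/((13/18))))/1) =2973/13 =228.69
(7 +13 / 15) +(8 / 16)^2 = 487 / 60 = 8.12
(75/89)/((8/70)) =2625/356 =7.37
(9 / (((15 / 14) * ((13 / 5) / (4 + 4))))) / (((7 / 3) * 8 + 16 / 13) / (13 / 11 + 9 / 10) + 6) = 115416 / 69473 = 1.66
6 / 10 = 3 / 5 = 0.60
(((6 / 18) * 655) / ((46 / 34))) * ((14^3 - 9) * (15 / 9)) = 152271125 / 207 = 735609.30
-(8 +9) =-17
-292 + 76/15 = -4304/15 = -286.93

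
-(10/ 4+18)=-41/ 2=-20.50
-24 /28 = -6 /7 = -0.86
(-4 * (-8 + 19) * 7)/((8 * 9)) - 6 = -185/18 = -10.28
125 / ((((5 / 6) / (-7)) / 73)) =-76650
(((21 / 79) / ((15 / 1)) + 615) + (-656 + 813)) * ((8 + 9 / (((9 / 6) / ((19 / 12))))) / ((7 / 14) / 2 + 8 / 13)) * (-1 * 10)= -12333412 / 79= -156119.14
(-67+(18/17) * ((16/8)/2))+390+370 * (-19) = -114001/17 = -6705.94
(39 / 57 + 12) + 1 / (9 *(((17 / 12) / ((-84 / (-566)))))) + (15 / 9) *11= 8509040 / 274227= 31.03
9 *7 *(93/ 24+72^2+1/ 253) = 661516821/ 2024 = 326836.37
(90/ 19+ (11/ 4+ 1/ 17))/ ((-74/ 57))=-29247/ 5032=-5.81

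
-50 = -50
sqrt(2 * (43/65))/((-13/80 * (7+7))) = -8 * sqrt(5590)/1183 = -0.51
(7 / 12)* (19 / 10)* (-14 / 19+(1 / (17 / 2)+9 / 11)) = 4949 / 22440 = 0.22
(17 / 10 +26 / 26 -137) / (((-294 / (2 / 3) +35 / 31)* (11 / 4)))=0.11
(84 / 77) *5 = 5.45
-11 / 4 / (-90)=11 / 360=0.03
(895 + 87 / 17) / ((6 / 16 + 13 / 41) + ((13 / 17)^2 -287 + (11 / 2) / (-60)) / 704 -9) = -901020933120 / 8723642419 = -103.28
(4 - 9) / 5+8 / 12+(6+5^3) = 392 / 3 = 130.67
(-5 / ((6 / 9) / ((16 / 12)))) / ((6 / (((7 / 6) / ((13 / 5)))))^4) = -7503125 / 23985756288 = -0.00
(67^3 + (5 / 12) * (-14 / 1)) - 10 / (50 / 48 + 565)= 4902943043 / 16302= 300757.15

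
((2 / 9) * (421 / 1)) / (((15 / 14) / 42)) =165032 / 45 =3667.38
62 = 62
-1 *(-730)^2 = -532900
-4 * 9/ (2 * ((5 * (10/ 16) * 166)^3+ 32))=-1152/ 8934173923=-0.00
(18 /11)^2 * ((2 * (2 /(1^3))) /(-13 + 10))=-3.57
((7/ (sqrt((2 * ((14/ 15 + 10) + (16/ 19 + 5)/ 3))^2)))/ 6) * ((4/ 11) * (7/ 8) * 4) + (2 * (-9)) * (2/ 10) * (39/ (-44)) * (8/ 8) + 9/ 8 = 7064329/ 1615240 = 4.37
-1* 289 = -289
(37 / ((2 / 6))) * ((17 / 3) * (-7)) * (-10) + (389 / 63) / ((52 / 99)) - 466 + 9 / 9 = 15861939 / 364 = 43576.76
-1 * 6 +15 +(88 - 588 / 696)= 5577 / 58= 96.16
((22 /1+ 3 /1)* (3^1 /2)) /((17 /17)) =37.50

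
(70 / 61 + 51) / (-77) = -3181 / 4697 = -0.68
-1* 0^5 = 0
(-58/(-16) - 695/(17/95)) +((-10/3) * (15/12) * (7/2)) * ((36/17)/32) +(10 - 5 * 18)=-2154873/544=-3961.16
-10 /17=-0.59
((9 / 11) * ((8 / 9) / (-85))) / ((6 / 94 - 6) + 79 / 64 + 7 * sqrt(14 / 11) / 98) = 0.00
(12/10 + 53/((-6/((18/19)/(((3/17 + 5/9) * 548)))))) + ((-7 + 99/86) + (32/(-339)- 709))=-60665954755667/84994405440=-713.76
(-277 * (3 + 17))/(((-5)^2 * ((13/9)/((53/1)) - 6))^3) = 120252716964/72264893903125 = 0.00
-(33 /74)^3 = -35937 /405224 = -0.09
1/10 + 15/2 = 38/5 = 7.60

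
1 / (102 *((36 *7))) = 1 / 25704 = 0.00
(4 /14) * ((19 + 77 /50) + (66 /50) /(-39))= 5.86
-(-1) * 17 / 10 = 17 / 10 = 1.70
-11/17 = -0.65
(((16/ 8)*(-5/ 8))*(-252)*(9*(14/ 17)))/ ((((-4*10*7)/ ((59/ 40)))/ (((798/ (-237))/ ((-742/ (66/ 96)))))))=-6991677/ 182218240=-0.04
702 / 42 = 117 / 7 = 16.71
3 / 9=1 / 3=0.33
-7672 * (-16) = 122752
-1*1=-1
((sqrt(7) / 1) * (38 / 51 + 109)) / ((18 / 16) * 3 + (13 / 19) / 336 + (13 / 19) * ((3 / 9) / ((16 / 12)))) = 11910416 * sqrt(7) / 385067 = 81.84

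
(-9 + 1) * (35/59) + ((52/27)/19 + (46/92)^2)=-532021/121068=-4.39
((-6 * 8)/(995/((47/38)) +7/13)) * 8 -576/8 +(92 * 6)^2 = 49945252088/163953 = 304631.52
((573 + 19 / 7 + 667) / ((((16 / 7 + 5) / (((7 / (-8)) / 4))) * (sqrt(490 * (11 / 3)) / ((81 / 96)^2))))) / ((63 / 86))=-10099539 * sqrt(330) / 214466560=-0.86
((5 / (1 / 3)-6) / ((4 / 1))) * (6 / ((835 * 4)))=27 / 6680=0.00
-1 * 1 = -1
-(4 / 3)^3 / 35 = -64 / 945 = -0.07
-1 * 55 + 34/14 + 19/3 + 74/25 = -22721/525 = -43.28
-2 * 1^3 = -2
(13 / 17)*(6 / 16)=39 / 136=0.29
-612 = -612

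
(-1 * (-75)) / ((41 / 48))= 3600 / 41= 87.80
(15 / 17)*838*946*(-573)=-6813669060 / 17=-400804062.35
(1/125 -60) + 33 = -26.99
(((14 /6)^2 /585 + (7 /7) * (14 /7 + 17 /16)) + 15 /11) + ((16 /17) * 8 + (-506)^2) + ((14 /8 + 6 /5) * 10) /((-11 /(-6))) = 4033746342763 /15752880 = 256064.06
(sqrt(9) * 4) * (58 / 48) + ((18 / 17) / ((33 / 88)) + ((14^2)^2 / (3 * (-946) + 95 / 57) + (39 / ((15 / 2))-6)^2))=31963121 / 7232650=4.42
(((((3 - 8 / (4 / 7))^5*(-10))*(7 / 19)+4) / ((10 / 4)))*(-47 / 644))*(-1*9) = 2384376129 / 15295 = 155892.52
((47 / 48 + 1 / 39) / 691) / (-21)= -209 / 3018288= -0.00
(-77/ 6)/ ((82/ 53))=-4081/ 492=-8.29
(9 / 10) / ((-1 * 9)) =-1 / 10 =-0.10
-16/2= -8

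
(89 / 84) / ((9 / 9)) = 1.06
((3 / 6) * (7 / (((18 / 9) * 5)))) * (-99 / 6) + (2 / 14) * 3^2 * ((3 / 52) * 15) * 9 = 15429 / 3640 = 4.24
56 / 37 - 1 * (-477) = 17705 / 37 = 478.51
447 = 447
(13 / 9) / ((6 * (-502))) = -13 / 27108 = -0.00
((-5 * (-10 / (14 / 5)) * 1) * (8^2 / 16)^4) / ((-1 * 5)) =-6400 / 7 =-914.29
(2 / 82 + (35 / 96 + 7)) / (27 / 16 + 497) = 29083 / 1962834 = 0.01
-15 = -15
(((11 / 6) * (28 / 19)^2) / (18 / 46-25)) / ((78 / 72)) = -198352 / 1328119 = -0.15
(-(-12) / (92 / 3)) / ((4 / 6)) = 0.59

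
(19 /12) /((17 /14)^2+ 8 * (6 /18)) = 0.38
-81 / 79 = -1.03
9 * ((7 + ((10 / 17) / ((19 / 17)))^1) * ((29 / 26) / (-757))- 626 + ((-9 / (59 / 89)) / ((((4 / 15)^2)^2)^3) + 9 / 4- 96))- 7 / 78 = -524671167617413144698577 / 555246711472128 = -944933408.48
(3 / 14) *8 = 12 / 7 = 1.71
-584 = -584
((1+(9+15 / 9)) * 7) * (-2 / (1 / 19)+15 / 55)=-101675 / 33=-3081.06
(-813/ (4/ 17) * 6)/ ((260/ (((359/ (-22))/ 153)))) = 97289/ 11440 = 8.50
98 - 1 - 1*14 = 83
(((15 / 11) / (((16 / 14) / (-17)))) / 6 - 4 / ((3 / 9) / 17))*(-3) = 109497 / 176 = 622.14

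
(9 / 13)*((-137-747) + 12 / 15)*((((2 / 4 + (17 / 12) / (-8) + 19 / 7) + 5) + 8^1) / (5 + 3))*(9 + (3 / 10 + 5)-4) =-17675109 / 1400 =-12625.08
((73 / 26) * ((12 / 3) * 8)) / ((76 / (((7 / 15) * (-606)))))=-412888 / 1235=-334.32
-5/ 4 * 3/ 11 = -15/ 44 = -0.34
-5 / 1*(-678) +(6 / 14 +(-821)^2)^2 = 22262260690210 / 49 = 454331850820.61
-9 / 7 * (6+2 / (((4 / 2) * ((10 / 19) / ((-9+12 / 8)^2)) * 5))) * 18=-17739 / 28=-633.54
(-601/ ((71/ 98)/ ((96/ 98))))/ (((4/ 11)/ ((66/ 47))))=-10471824/ 3337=-3138.10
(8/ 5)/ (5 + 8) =8/ 65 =0.12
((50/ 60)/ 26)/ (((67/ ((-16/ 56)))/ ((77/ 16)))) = -55/ 83616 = -0.00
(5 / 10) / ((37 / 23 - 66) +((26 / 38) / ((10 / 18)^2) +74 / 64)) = -174800 / 21331967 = -0.01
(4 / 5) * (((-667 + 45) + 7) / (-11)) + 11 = 613 / 11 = 55.73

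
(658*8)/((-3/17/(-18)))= 536928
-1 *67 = -67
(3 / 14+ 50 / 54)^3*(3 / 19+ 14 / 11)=23938834309 / 11288121768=2.12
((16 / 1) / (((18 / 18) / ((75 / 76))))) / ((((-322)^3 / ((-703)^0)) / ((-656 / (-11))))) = -24600 / 872215729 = -0.00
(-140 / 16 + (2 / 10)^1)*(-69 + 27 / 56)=656127 / 1120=585.83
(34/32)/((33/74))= 629/264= 2.38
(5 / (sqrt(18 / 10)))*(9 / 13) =15*sqrt(5) / 13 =2.58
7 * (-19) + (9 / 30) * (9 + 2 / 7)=-1823 / 14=-130.21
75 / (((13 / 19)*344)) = 1425 / 4472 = 0.32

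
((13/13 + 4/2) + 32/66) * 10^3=115000/33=3484.85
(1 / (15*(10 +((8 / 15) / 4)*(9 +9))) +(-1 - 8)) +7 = -371 / 186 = -1.99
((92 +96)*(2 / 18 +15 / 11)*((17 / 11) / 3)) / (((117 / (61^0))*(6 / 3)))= 233308 / 382239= 0.61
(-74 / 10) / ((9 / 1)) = -37 / 45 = -0.82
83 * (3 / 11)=249 / 11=22.64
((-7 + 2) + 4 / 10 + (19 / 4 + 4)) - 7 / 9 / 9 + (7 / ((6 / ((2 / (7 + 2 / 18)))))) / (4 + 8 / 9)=4710977 / 1140480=4.13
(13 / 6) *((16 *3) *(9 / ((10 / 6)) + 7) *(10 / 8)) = 1612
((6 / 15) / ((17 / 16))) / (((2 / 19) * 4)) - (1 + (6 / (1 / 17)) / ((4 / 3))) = -13023 / 170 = -76.61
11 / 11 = 1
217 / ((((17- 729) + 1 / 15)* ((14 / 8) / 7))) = -1.22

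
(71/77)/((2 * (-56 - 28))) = -71/12936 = -0.01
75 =75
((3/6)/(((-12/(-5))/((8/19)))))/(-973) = -5/55461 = -0.00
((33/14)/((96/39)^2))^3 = 173461035033/2946347565056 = 0.06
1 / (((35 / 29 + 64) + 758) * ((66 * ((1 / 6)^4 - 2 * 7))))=-6264 / 4764406229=-0.00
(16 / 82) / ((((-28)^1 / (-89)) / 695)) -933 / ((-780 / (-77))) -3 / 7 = 25259831 / 74620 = 338.51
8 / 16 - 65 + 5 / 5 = -127 / 2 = -63.50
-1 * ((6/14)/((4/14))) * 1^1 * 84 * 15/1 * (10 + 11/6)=-22365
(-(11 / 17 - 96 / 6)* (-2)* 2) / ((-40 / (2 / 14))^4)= -261 / 26122880000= -0.00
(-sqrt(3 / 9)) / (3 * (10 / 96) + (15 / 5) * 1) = -16 * sqrt(3) / 159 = -0.17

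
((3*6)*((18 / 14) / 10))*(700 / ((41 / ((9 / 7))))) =14580 / 287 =50.80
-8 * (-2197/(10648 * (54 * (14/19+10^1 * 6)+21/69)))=960089/1907856731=0.00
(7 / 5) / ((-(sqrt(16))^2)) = -7 / 80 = -0.09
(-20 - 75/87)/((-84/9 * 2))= 1815/1624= 1.12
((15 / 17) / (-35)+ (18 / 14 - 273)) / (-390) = 10779 / 15470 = 0.70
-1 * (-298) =298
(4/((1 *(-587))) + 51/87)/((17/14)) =138082/289391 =0.48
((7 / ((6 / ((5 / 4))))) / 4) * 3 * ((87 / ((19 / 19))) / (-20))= -609 / 128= -4.76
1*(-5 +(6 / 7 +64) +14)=517 / 7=73.86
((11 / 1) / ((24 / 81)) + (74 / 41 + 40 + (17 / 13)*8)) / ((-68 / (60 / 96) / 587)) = -1118719275 / 2319616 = -482.29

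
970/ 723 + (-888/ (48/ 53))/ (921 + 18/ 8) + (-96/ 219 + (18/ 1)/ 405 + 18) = 17430774416/ 974564235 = 17.89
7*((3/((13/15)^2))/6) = 1575/338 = 4.66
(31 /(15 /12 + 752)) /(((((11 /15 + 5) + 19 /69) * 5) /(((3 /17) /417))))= 124 /213901123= 0.00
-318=-318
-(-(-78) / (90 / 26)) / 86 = -169 / 645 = -0.26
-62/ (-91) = 62/ 91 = 0.68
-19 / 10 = -1.90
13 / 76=0.17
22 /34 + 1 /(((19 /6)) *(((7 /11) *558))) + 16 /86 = 7540762 /9041739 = 0.83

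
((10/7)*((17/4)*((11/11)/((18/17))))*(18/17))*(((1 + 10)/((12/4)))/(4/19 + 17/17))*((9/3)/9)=17765/2898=6.13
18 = 18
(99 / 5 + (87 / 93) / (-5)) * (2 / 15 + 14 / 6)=22496 / 465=48.38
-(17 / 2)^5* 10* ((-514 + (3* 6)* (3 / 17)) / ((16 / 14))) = 6346343185 / 32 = 198323224.53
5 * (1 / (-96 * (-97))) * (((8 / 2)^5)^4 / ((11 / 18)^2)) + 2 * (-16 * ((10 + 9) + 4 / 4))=18554251207040 / 11737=1580834217.18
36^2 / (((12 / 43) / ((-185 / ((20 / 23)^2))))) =-22724253 / 20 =-1136212.65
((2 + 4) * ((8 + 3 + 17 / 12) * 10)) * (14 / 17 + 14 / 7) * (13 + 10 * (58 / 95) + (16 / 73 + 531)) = 1157623.65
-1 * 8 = -8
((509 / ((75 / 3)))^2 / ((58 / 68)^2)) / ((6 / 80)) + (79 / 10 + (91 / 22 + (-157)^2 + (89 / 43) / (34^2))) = 5562723657057169 / 172443265500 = 32258.28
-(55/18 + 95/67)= -5395/1206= -4.47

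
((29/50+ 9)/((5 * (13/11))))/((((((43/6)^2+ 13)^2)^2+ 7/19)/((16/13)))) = 1345184299008/11567898332568407375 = 0.00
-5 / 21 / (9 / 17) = -85 / 189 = -0.45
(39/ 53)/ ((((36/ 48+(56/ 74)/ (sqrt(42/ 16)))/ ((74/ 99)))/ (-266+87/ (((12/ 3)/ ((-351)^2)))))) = 42343830923082/ 13191541 - 12207230536384*sqrt(42)/ 39574623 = 1210866.80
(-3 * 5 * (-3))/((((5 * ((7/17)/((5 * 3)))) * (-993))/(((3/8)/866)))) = -2295/16052176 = -0.00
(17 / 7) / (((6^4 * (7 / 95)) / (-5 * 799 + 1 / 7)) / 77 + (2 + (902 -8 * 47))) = 124195115 / 27001463244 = 0.00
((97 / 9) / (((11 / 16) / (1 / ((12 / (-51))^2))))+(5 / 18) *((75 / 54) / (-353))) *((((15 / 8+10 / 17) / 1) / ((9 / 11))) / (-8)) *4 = -119341066315 / 279982656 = -426.24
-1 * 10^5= -100000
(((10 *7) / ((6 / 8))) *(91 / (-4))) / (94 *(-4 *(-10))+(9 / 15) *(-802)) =-2275 / 3513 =-0.65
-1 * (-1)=1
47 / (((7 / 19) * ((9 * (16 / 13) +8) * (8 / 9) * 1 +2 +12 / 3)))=104481 / 18802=5.56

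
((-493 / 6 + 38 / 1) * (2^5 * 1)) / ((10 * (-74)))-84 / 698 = 69326 / 38739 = 1.79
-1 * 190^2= -36100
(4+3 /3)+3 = 8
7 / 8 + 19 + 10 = 239 / 8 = 29.88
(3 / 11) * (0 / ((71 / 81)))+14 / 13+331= 4317 / 13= 332.08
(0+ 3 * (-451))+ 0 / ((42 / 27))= -1353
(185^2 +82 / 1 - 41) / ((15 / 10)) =22844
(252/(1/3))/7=108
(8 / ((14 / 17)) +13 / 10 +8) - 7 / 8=18.14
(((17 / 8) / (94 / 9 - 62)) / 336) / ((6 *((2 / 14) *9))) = -17 / 1069056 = -0.00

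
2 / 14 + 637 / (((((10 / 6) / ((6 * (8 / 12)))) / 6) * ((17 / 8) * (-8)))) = -320963 / 595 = -539.43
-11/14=-0.79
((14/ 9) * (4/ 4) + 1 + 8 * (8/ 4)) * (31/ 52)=5177/ 468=11.06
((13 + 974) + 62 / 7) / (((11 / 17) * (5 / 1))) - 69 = 91942 / 385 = 238.81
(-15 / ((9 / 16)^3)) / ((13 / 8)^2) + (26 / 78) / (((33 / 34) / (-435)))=-81904690 / 451737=-181.31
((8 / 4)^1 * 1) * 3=6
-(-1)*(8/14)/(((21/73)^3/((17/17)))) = 1556068/64827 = 24.00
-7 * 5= -35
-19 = -19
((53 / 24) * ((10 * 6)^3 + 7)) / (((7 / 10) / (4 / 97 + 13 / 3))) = 72868881415 / 24444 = 2981053.90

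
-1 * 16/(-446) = 8/223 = 0.04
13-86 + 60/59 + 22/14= -29080/413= -70.41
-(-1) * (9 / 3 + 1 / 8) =25 / 8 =3.12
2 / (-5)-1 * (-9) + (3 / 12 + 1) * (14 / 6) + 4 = 931 / 60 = 15.52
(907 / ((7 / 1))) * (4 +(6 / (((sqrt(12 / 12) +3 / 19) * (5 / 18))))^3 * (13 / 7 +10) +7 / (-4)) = 325237150861299 / 32609500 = 9973693.28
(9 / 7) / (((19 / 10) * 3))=30 / 133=0.23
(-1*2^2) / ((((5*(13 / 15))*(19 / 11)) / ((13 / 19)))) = -132 / 361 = -0.37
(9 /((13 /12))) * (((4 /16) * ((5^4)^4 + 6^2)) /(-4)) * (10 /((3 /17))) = -116729736355665 /26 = -4489605244448.65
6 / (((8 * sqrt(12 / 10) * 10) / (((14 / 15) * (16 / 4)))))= 7 * sqrt(30) / 150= 0.26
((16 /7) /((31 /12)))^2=36864 /47089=0.78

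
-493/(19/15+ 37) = -7395/574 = -12.88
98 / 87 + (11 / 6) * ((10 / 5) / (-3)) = -25 / 261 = -0.10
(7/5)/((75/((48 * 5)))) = 112/25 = 4.48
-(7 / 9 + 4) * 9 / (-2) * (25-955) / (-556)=19995 / 556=35.96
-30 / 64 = -15 / 32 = -0.47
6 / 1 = 6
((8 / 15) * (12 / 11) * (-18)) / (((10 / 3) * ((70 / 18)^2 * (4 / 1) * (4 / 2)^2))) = -4374 / 336875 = -0.01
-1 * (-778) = 778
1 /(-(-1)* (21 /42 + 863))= 2 /1727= 0.00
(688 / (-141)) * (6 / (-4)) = 344 / 47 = 7.32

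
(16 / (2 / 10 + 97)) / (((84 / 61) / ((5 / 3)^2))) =15250 / 45927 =0.33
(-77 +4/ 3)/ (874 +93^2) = -0.01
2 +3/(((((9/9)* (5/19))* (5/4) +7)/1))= 1342/557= 2.41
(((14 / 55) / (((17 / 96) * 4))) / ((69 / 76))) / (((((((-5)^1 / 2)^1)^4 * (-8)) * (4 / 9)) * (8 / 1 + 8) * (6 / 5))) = -399 / 2688125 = -0.00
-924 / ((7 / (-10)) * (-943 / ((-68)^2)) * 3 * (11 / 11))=-2034560 / 943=-2157.54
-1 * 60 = -60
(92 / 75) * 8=736 / 75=9.81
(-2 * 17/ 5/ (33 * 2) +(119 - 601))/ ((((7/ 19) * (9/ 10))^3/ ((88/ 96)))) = -27280643650/ 2250423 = -12122.45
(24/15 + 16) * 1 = 88/5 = 17.60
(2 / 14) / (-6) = -1 / 42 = -0.02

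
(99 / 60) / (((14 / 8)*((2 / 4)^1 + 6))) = 0.15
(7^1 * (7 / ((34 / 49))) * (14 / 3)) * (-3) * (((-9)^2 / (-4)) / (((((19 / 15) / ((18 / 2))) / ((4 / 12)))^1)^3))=124054567875 / 466412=265976.36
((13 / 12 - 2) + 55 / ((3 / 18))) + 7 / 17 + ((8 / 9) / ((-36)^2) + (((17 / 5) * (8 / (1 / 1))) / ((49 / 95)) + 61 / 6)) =953143651 / 2429028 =392.40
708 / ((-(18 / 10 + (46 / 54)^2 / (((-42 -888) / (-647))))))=-480002760 / 1562609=-307.18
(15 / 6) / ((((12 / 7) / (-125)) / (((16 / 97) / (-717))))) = 0.04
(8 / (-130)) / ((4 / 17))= -17 / 65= -0.26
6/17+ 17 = 295/17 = 17.35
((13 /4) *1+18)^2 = 7225 /16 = 451.56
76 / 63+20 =1336 / 63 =21.21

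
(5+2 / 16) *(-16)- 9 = -91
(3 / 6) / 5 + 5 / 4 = 27 / 20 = 1.35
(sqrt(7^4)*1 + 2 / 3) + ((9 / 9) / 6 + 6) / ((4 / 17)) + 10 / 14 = 4289 / 56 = 76.59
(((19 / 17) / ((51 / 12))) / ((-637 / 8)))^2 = 0.00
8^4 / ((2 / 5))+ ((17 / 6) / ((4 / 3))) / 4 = 327697 / 32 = 10240.53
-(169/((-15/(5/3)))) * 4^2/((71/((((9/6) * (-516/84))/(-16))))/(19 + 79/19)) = 1598740/28329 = 56.43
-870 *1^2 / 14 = -435 / 7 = -62.14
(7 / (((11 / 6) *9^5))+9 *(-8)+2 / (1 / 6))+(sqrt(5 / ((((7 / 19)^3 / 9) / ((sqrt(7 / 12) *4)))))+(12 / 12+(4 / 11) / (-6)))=-12787375 / 216513+19 *sqrt(190) *21^(3 / 4) / 49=-6.63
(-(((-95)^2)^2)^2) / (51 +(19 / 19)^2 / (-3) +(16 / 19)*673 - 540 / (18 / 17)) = -61768971877616.08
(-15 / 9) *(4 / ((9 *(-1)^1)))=20 / 27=0.74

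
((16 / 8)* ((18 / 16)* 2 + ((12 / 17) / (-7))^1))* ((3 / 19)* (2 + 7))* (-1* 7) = -27621 / 646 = -42.76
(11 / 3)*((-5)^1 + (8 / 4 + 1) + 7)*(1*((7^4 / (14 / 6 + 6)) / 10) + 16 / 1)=123233 / 150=821.55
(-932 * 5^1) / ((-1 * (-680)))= -233 / 34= -6.85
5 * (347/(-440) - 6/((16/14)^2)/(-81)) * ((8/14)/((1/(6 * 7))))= -34781/396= -87.83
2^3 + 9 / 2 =25 / 2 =12.50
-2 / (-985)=2 / 985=0.00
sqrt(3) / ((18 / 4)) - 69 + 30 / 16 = -537 / 8 + 2 * sqrt(3) / 9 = -66.74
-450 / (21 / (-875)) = 18750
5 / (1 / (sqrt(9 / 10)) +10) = 45 / 89 -3 * sqrt(10) / 178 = 0.45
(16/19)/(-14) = -8/133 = -0.06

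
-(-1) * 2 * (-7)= -14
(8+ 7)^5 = 759375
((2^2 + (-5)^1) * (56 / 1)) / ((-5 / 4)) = 224 / 5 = 44.80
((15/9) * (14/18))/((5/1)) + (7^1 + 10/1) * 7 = 3220/27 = 119.26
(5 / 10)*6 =3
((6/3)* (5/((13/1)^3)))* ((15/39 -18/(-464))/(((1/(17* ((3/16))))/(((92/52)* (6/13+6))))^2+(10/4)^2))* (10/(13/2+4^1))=3689828799300/12566037685551701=0.00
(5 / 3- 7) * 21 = -112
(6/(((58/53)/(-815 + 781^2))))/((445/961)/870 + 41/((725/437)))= 13961534948100/103311647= 135139.99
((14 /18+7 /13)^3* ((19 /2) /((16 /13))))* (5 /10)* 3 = 8674127 /328536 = 26.40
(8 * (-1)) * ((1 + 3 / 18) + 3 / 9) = -12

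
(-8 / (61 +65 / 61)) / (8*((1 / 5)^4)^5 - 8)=5817413330078125 / 361061096191402464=0.02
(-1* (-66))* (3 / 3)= 66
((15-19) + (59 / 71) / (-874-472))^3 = -55884487950732267 / 872790932781496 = -64.03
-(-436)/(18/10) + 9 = 2261/9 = 251.22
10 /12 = 5 /6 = 0.83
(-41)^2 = 1681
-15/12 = -5/4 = -1.25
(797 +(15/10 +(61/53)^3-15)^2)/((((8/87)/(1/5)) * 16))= 7253565927290667/56740764490240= 127.84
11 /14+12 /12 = 25 /14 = 1.79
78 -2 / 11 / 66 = 28313 / 363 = 78.00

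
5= 5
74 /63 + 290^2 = 5298374 /63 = 84101.17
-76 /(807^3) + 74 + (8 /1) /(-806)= 15671086713746 /211799851029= 73.99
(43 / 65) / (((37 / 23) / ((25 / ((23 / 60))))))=12900 / 481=26.82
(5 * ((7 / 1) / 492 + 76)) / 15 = 37399 / 1476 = 25.34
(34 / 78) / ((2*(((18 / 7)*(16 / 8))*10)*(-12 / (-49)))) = 5831 / 336960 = 0.02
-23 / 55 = -0.42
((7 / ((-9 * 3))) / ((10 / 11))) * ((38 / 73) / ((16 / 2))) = -1463 / 78840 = -0.02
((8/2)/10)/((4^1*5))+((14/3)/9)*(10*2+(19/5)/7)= 14407/1350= 10.67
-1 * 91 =-91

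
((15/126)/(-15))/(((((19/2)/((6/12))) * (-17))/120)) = 20/6783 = 0.00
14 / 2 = 7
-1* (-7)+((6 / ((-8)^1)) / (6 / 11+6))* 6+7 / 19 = 2031 / 304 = 6.68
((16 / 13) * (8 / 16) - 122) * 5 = -606.92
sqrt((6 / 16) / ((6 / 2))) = sqrt(2) / 4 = 0.35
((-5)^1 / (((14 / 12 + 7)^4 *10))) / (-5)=648 / 28824005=0.00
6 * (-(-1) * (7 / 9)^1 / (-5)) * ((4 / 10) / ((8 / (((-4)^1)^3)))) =224 / 75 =2.99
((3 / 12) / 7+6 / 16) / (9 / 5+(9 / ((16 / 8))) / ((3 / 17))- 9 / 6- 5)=115 / 5824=0.02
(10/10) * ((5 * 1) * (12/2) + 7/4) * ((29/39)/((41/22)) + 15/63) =301879/14924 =20.23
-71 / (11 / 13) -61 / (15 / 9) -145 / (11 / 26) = -25478 / 55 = -463.24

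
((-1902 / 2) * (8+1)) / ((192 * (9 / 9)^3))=-44.58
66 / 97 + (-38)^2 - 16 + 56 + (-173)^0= 144111 / 97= 1485.68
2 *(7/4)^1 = 7/2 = 3.50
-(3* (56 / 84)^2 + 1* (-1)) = -1 / 3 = -0.33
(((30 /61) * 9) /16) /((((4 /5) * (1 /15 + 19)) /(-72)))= -91125 /69784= -1.31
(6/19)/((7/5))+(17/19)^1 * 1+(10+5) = 2144/133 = 16.12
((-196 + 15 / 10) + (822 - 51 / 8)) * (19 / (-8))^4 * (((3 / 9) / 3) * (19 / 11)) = 3792.73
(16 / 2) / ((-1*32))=-1 / 4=-0.25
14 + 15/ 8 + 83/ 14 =1221/ 56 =21.80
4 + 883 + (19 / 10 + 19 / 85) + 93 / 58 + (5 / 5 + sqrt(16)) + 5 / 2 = 4428259 / 4930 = 898.23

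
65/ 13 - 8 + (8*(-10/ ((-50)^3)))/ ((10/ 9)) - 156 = -159.00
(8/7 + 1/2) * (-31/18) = -713/252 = -2.83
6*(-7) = -42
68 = 68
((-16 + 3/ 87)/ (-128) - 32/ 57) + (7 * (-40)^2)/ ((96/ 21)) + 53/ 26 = 6743356267/ 2750592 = 2451.60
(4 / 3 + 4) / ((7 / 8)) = 128 / 21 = 6.10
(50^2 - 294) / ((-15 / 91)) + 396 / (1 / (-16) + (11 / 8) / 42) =-80066 / 3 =-26688.67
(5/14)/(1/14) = 5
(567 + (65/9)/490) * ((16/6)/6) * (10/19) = 10002140/75411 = 132.64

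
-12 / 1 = -12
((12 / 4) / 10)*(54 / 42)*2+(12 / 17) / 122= 28209 / 36295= 0.78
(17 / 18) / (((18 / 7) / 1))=119 / 324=0.37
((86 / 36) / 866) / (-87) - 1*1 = -1356199 / 1356156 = -1.00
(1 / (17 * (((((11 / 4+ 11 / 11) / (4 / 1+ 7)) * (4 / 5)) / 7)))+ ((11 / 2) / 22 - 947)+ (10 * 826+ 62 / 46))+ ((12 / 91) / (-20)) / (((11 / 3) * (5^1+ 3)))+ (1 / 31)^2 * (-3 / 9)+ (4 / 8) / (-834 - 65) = 7316.11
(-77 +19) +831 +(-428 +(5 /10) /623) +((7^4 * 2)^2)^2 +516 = 662531703836638343 /1246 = 531726889114477.00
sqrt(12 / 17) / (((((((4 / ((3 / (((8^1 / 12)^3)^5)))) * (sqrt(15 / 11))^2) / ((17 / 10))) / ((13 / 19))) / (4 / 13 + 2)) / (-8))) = -473513931 * sqrt(51) / 778240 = -4345.15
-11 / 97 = -0.11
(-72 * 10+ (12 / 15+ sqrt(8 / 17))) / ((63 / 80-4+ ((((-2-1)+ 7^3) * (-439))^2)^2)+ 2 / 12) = -172608 / 119120083959711782399269+ 480 * sqrt(34) / 2025041427315100300787573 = -0.00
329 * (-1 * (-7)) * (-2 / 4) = -2303 / 2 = -1151.50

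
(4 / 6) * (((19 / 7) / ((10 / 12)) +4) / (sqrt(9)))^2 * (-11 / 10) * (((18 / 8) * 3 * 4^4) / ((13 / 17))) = -772127488 / 79625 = -9697.05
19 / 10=1.90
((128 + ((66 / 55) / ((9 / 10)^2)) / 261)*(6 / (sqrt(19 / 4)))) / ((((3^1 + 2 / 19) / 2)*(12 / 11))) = 19845232*sqrt(19) / 415773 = 208.05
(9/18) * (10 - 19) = -9/2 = -4.50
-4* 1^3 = -4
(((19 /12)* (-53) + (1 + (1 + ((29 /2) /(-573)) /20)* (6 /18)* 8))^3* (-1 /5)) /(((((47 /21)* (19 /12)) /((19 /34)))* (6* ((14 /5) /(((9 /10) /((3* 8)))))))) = 21004266403955284631 /577220663358720000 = 36.39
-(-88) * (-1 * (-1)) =88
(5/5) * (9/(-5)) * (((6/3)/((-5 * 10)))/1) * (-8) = -72/125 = -0.58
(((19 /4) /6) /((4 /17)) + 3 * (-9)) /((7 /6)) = -2269 /112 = -20.26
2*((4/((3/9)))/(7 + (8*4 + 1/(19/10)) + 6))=456/865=0.53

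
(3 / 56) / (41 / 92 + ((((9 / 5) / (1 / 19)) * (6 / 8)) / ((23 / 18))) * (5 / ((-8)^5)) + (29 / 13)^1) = 2449408 / 122232047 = 0.02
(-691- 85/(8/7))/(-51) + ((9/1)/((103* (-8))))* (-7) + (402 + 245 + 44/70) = 162457313/245140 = 662.71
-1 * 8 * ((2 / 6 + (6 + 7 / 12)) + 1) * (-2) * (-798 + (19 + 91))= -87146.67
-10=-10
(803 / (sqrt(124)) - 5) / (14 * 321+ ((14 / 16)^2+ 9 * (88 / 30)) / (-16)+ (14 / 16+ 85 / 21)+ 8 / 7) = -537600 / 483664487+ 43169280 * sqrt(31) / 14993599097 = 0.01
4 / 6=0.67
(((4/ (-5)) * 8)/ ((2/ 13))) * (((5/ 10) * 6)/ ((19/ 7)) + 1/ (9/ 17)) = -106496/ 855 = -124.56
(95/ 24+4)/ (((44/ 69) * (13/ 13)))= 4393/ 352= 12.48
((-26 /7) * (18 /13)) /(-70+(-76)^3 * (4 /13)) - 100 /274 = -307410392 /842392313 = -0.36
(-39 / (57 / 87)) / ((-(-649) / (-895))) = 1012245 / 12331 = 82.09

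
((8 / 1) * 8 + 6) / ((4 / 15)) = 525 / 2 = 262.50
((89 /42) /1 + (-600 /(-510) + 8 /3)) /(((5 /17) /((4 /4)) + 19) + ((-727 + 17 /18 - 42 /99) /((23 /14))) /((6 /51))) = -3231063 /2026504739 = -0.00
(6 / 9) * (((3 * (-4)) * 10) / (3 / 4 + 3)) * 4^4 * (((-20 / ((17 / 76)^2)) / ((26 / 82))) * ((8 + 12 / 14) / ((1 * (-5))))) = -962238349312 / 78897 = -12196133.56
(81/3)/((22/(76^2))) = 77976/11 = 7088.73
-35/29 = -1.21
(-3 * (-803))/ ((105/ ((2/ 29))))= 1606/ 1015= 1.58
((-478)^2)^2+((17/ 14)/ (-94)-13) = 68701698727771/ 1316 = 52204938242.99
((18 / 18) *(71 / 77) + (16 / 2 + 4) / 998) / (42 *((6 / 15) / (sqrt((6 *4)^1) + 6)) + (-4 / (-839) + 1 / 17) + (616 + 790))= 73014198685790 *sqrt(6) / 55850663747464403433 + 12294753056560915 / 18616887915821467811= 0.00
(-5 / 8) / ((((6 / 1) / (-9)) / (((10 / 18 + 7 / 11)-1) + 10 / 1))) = 5045 / 528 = 9.55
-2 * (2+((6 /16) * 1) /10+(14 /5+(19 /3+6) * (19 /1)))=-478.34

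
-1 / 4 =-0.25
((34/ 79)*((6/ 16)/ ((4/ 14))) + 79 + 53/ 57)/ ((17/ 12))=170573/ 3002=56.82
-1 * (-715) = 715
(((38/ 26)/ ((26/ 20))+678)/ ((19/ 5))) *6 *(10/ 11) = 34431600/ 35321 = 974.82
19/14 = 1.36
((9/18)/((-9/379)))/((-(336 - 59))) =379/4986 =0.08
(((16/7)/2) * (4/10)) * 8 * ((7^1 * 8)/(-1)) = -1024/5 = -204.80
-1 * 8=-8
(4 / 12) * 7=7 / 3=2.33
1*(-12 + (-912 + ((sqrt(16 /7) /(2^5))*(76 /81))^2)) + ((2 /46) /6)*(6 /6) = -3904123495 /4225284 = -923.99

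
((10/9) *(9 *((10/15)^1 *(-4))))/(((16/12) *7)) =-20/7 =-2.86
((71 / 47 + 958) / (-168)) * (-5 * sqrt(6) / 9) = 225485 * sqrt(6) / 71064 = 7.77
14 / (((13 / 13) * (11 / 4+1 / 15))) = 840 / 169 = 4.97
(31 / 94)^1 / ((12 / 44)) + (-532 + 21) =-143761 / 282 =-509.79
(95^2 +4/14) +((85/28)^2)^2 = 5599646641/614656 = 9110.21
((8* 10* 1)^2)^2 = 40960000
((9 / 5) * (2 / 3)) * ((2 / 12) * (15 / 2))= 3 / 2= 1.50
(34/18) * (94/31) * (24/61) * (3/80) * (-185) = -29563/1891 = -15.63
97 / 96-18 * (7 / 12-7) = 11185 / 96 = 116.51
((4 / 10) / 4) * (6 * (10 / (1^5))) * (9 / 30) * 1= 9 / 5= 1.80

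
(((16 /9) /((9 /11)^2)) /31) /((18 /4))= 3872 /203391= 0.02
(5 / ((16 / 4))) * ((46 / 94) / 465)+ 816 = 14266967 / 17484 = 816.00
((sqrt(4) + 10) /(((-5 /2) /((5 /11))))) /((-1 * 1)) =2.18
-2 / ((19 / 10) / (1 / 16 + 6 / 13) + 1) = -1090 / 2521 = -0.43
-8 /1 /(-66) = 4 /33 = 0.12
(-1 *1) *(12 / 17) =-12 / 17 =-0.71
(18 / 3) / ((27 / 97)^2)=18818 / 243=77.44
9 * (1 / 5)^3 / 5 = 9 / 625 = 0.01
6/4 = 1.50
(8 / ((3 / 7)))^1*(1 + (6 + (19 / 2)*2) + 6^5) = 436912 / 3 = 145637.33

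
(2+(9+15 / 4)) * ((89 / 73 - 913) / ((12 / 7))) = -1718080 / 219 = -7845.11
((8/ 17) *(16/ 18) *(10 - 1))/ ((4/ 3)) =48/ 17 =2.82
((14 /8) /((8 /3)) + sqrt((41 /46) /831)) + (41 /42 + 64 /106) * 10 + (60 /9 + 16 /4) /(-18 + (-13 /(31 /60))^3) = sqrt(1567266) /38226 + 139217286477035 /8460371342304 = 16.49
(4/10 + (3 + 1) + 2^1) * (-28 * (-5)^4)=-112000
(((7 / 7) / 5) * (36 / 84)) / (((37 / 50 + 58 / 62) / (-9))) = -8370 / 18179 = -0.46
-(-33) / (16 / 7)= 231 / 16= 14.44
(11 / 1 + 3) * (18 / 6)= 42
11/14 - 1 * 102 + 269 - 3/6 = 1171/7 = 167.29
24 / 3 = 8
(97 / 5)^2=9409 / 25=376.36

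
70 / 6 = 35 / 3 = 11.67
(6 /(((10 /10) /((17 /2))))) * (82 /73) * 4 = 16728 /73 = 229.15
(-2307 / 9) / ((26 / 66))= -8459 / 13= -650.69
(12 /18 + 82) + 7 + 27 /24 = 90.79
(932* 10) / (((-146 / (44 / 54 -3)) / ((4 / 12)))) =274940 / 5913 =46.50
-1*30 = -30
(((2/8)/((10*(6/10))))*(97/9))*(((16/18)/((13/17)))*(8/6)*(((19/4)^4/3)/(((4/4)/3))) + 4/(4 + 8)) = 214990121/606528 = 354.46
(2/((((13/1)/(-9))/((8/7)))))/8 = -18/91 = -0.20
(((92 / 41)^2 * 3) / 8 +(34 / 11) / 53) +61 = 61688999 / 980023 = 62.95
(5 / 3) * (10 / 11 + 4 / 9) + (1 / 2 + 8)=6389 / 594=10.76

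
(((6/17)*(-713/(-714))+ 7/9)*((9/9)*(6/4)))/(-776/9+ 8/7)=-30867/1549040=-0.02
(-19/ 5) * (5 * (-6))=114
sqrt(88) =9.38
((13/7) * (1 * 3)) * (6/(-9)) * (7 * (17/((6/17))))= -3757/3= -1252.33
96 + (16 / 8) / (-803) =77086 / 803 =96.00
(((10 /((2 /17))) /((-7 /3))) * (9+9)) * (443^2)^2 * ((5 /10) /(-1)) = 12626981807470.71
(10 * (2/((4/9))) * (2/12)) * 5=75/2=37.50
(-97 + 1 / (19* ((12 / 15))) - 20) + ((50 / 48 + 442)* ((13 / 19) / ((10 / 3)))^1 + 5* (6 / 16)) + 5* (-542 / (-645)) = -3905429 / 196080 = -19.92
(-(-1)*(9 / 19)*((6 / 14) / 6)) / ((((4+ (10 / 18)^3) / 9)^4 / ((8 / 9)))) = 7412080755407364 / 11374107315742213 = 0.65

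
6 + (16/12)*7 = 46/3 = 15.33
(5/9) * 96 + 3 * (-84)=-596/3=-198.67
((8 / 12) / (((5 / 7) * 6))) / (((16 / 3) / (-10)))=-7 / 24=-0.29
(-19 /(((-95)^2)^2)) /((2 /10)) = -1 /857375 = -0.00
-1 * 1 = -1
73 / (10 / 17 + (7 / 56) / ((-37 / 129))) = 367336 / 767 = 478.93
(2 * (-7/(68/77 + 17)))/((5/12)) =-4312/2295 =-1.88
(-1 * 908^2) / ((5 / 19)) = -15664816 / 5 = -3132963.20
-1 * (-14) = 14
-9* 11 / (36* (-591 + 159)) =11 / 1728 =0.01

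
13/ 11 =1.18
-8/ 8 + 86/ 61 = 25/ 61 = 0.41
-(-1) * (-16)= -16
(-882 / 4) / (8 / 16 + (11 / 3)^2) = -3969 / 251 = -15.81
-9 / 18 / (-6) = 1 / 12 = 0.08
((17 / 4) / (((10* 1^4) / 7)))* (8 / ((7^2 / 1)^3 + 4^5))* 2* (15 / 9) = 238 / 356019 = 0.00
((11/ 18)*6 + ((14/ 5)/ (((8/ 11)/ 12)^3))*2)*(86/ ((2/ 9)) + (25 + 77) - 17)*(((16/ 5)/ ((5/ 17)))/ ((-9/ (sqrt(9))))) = -48451287104/ 1125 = -43067810.76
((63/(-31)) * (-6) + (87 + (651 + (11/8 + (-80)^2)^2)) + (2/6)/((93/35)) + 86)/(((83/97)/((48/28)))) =70975966289087/864528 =82097938.17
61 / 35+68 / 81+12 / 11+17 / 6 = 405817 / 62370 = 6.51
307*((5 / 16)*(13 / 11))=19955 / 176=113.38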